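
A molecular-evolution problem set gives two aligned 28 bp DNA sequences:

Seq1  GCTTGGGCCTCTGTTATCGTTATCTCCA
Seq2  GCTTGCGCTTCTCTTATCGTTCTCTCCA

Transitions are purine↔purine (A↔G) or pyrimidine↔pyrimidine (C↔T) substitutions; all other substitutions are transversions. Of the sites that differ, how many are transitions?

1

Mismatches occur at site 6 (G→C, transversion), site 9 (C→T, transition), site 13 (G→C, transversion), site 22 (A→C, transversion).
Of the 4 differences, 1 transition and 3 transversions, so the answer is 1.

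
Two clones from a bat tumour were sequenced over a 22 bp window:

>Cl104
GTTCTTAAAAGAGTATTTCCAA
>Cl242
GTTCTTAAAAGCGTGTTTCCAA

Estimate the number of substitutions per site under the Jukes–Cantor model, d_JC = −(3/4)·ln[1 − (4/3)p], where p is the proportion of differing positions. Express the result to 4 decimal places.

The sequences differ at positions 12 (A/C), 15 (A/G).
p = 2/22 = 0.090909.
d = −0.75 · ln(1 − (4/3)·0.090909) = −0.75 · ln(0.878788) = −0.75 · (-0.129212) = 0.0969.

0.0969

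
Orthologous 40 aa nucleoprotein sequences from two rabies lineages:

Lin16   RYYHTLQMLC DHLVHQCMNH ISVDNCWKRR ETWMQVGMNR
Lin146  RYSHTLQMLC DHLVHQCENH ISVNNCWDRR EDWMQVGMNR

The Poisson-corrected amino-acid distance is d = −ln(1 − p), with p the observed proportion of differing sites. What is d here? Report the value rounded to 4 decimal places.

Differing sites — 3:Y/S; 18:M/E; 24:D/N; 28:K/D; 32:T/D.
p = 5/40 = 0.125000.
d = −ln(1 − 0.125000) = −ln(0.875000) = 0.1335.

0.1335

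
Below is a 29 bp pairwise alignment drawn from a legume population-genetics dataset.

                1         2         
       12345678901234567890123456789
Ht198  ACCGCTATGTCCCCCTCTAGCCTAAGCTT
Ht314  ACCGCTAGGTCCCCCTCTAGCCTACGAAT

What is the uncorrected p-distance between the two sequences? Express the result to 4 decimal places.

Differing sites — 8:T/G; 25:A/C; 27:C/A; 28:T/A.
There are 4 differences over 29 sites, so p = 4/29 = 0.1379.

0.1379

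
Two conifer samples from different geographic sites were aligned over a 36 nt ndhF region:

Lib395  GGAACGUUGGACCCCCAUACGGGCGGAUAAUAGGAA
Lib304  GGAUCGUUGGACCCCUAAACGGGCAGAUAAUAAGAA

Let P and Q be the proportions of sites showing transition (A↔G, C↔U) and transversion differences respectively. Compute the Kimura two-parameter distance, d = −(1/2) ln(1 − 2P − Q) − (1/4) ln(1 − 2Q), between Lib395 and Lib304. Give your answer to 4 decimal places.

0.1551

Differing sites — 4:A/U (Tv); 16:C/U (Ti); 18:U/A (Tv); 25:G/A (Ti); 33:G/A (Ti).
Of the 5 differences, 3 transitions and 2 transversions over 36 sites: P = 3/36 = 0.083333, Q = 2/36 = 0.055556.
d = −0.5·ln(0.777778) − 0.25·ln(0.888888) = −0.5·(-0.251314) − 0.25·(-0.117784) = 0.1551.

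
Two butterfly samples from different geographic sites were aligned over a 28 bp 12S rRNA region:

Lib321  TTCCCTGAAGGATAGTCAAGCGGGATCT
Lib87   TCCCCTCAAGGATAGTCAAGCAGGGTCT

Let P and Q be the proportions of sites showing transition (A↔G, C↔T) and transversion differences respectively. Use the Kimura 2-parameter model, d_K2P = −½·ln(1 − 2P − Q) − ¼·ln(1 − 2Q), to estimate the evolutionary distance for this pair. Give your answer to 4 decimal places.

0.1624

Differing sites — 2:T/C (Ti); 7:G/C (Tv); 22:G/A (Ti); 25:A/G (Ti).
Of the 4 differences, 3 transitions and 1 transversion over 28 sites: P = 3/28 = 0.107143, Q = 1/28 = 0.035714.
d = −0.5·ln(0.750000) − 0.25·ln(0.928572) = −0.5·(-0.287682) − 0.25·(-0.074107) = 0.1624.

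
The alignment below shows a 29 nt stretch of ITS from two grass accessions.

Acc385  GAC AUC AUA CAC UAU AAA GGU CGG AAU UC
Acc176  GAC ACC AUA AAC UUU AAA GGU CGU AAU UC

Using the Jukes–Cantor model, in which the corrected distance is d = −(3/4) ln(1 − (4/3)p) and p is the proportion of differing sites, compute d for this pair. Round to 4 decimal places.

The sequences differ at positions 5 (U/C), 10 (C/A), 14 (A/U), 24 (G/U).
p = 4/29 = 0.137931.
d = −0.75 · ln(1 − (4/3)·0.137931) = −0.75 · ln(0.816092) = −0.75 · (-0.203228) = 0.1524.

0.1524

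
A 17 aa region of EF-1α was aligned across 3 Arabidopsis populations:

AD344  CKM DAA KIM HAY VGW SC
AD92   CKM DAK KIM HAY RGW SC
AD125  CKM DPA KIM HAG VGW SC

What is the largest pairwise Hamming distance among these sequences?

Pairwise Hamming distances:
  AD344 vs AD92: 2
  AD344 vs AD125: 2
  AD92 vs AD125: 4
The largest is 4, between AD92 and AD125.

4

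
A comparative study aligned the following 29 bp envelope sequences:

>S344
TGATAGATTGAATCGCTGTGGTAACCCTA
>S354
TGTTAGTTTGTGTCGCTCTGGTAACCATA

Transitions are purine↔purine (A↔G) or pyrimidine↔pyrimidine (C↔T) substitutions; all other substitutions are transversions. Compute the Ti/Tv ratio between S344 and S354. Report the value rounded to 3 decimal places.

Mismatches occur at site 3 (A/T, transversion), site 7 (A/T, transversion), site 11 (A/T, transversion), site 12 (A/G, transition), site 18 (G/C, transversion), site 27 (C/A, transversion).
Of the 6 differences, 1 transition and 5 transversions, so Ti/Tv = 1/5 = 0.200.

0.200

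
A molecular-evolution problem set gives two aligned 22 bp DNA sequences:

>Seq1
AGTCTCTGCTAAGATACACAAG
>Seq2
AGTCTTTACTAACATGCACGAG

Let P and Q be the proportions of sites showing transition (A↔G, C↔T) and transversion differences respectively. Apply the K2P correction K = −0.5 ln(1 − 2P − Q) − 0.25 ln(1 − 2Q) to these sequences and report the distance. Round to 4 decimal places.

0.2869

Differing sites — 6:C/T (Ti); 8:G/A (Ti); 13:G/C (Tv); 16:A/G (Ti); 20:A/G (Ti).
Of the 5 differences, 4 transitions and 1 transversion over 22 sites: P = 4/22 = 0.181818, Q = 1/22 = 0.045455.
d = −0.5·ln(0.590909) − 0.25·ln(0.909090) = −0.5·(-0.526093) − 0.25·(-0.095311) = 0.2869.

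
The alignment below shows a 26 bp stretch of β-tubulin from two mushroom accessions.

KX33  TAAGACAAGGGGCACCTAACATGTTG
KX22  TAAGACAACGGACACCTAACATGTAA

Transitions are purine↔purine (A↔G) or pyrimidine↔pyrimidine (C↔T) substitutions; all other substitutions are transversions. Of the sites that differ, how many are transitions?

2

Mismatches occur at site 9 (G/C, transversion), site 12 (G/A, transition), site 25 (T/A, transversion), site 26 (G/A, transition).
Of the 4 differences, 2 transitions and 2 transversions, so the answer is 2.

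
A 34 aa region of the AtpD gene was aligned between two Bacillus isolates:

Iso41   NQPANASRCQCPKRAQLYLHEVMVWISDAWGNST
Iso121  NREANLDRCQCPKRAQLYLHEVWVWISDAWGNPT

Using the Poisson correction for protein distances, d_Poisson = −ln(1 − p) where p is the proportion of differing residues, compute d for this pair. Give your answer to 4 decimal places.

Differing sites — 2:Q/R; 3:P/E; 6:A/L; 7:S/D; 23:M/W; 33:S/P.
p = 6/34 = 0.176471.
d = −ln(1 − 0.176471) = −ln(0.823529) = 0.1942.

0.1942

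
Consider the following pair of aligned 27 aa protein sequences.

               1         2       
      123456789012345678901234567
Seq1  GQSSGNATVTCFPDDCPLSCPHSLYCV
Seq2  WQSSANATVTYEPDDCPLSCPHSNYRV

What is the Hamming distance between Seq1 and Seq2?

6

The sequences differ at positions 1 (G/W), 5 (G/A), 11 (C/Y), 12 (F/E), 24 (L/N), 26 (C/R).
That gives 6 mismatches out of 27 aligned sites, so the Hamming distance is 6.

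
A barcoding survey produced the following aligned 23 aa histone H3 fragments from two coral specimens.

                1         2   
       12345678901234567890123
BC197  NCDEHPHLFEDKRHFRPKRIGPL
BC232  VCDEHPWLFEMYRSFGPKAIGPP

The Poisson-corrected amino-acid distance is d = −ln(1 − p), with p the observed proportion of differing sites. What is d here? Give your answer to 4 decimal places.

0.4274

Mismatches occur at site 1 (N/V), site 7 (H/W), site 11 (D/M), site 12 (K/Y), site 14 (H/S), site 16 (R/G), site 19 (R/A), site 23 (L/P).
p = 8/23 = 0.347826.
d = −ln(1 − 0.347826) = −ln(0.652174) = 0.4274.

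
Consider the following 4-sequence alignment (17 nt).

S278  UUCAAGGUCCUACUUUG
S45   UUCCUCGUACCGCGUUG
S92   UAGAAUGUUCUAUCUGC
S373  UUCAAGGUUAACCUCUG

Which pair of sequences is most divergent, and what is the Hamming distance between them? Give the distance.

Pairwise Hamming distances:
  S278 vs S45: 7
  S278 vs S92: 8
  S278 vs S373: 5
  S45 vs S92: 12
  S45 vs S373: 9
  S92 vs S373: 11
The largest is 12, between S45 and S92.

12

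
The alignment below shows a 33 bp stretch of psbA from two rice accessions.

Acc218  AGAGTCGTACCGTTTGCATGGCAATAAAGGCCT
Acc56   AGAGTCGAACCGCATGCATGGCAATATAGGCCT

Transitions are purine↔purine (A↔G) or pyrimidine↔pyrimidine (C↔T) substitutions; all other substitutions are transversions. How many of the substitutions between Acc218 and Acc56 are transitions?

The sequences differ at positions 8 (T/A, transversion), 13 (T/C, transition), 14 (T/A, transversion), 27 (A/T, transversion).
Of the 4 differences, 1 transition and 3 transversions, so the answer is 1.

1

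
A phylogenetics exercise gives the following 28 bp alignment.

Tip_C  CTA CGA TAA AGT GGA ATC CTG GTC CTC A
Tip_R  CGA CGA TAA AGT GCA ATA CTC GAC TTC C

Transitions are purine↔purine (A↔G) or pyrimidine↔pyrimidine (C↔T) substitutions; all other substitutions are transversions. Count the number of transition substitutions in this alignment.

Differing sites — 2:T/G (Tv); 14:G/C (Tv); 18:C/A (Tv); 21:G/C (Tv); 23:T/A (Tv); 25:C/T (Ti); 28:A/C (Tv).
Of the 7 differences, 1 transition and 6 transversions, so the answer is 1.

1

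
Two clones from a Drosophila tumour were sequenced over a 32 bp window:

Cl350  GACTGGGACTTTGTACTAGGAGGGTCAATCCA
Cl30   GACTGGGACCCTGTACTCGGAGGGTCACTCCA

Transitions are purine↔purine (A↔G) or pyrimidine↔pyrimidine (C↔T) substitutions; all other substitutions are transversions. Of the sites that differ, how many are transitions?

2

Differing sites — 10:T/C (Ti); 11:T/C (Ti); 18:A/C (Tv); 28:A/C (Tv).
Of the 4 differences, 2 transitions and 2 transversions, so the answer is 2.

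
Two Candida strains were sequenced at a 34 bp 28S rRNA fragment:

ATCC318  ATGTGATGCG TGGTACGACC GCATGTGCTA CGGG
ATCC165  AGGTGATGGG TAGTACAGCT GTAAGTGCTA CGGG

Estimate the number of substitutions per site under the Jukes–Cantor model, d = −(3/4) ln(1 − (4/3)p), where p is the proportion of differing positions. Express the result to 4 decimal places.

0.2824

Mismatches occur at site 2 (T/G), site 9 (C/G), site 12 (G/A), site 17 (G/A), site 18 (A/G), site 20 (C/T), site 22 (C/T), site 24 (T/A).
p = 8/34 = 0.235294.
d = −0.75 · ln(1 − (4/3)·0.235294) = −0.75 · ln(0.686275) = −0.75 · (-0.376477) = 0.2824.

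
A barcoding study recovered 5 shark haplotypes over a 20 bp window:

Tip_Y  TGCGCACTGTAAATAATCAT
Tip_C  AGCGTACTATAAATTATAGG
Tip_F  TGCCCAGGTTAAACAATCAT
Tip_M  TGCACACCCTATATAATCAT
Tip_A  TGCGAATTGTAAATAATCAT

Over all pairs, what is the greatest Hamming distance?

11

Pairwise Hamming distances:
  Tip_Y vs Tip_C: 7
  Tip_Y vs Tip_F: 5
  Tip_Y vs Tip_M: 4
  Tip_Y vs Tip_A: 2
  Tip_C vs Tip_F: 11
  Tip_C vs Tip_M: 10
  Tip_C vs Tip_A: 8
  Tip_F vs Tip_M: 6
  Tip_F vs Tip_A: 6
  Tip_M vs Tip_A: 6
The largest is 11, between Tip_C and Tip_F.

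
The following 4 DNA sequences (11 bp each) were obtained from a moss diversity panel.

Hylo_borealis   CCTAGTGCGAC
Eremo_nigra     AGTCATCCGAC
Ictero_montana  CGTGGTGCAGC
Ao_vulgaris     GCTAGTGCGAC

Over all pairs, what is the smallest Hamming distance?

Pairwise Hamming distances:
  Hylo_borealis vs Eremo_nigra: 5
  Hylo_borealis vs Ictero_montana: 4
  Hylo_borealis vs Ao_vulgaris: 1
  Eremo_nigra vs Ictero_montana: 6
  Eremo_nigra vs Ao_vulgaris: 5
  Ictero_montana vs Ao_vulgaris: 5
The smallest is 1, between Hylo_borealis and Ao_vulgaris.

1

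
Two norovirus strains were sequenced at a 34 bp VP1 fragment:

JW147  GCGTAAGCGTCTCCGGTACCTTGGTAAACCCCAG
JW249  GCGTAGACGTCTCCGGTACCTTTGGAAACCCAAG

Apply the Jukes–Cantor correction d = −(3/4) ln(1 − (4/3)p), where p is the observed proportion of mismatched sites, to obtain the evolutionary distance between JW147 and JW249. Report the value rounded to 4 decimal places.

0.1637

The sequences differ at positions 6 (A/G), 7 (G/A), 23 (G/T), 25 (T/G), 32 (C/A).
p = 5/34 = 0.147059.
d = −0.75 · ln(1 − (4/3)·0.147059) = −0.75 · ln(0.803921) = −0.75 · (-0.218254) = 0.1637.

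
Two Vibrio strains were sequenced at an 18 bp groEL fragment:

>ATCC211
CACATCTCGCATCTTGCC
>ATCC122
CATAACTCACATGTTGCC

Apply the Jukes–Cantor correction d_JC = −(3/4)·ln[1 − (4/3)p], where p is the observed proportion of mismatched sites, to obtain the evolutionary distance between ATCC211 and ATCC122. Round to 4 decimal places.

The sequences differ at positions 3 (C/T), 5 (T/A), 9 (G/A), 13 (C/G).
p = 4/18 = 0.222222.
d = −0.75 · ln(1 − (4/3)·0.222222) = −0.75 · ln(0.703704) = −0.75 · (-0.351397) = 0.2635.

0.2635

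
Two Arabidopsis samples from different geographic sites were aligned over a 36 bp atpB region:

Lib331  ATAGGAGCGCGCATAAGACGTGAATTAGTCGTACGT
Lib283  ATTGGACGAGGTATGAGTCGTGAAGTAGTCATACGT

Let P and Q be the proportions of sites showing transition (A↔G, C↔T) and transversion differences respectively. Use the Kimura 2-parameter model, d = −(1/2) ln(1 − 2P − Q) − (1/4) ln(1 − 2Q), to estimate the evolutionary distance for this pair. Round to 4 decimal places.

0.3476

The sequences differ at positions 3 (A/T, transversion), 7 (G/C, transversion), 8 (C/G, transversion), 9 (G/A, transition), 10 (C/G, transversion), 12 (C/T, transition), 15 (A/G, transition), 18 (A/T, transversion), 25 (T/G, transversion), 31 (G/A, transition).
Of the 10 differences, 4 transitions and 6 transversions over 36 sites: P = 4/36 = 0.111111, Q = 6/36 = 0.166667.
d = −0.5·ln(0.611111) − 0.25·ln(0.666666) = −0.5·(-0.492477) − 0.25·(-0.405466) = 0.3476.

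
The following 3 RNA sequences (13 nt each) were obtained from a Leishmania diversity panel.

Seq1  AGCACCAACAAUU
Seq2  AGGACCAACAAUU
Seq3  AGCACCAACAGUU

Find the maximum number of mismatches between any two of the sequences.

Pairwise Hamming distances:
  Seq1 vs Seq2: 1
  Seq1 vs Seq3: 1
  Seq2 vs Seq3: 2
The largest is 2, between Seq2 and Seq3.

2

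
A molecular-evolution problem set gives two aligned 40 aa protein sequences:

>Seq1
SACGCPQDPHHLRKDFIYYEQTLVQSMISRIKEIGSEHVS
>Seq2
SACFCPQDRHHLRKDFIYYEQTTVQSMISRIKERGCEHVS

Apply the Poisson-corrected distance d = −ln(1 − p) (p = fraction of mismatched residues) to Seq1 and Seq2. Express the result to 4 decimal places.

0.1335

Mismatches occur at site 4 (G/F), site 9 (P/R), site 23 (L/T), site 34 (I/R), site 36 (S/C).
p = 5/40 = 0.125000.
d = −ln(1 − 0.125000) = −ln(0.875000) = 0.1335.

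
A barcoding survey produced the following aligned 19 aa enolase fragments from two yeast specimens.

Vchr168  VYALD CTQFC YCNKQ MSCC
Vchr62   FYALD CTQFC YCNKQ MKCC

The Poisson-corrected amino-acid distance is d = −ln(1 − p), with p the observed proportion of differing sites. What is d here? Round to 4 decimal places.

The sequences differ at positions 1 (V/F), 17 (S/K).
p = 2/19 = 0.105263.
d = −ln(1 − 0.105263) = −ln(0.894737) = 0.1112.

0.1112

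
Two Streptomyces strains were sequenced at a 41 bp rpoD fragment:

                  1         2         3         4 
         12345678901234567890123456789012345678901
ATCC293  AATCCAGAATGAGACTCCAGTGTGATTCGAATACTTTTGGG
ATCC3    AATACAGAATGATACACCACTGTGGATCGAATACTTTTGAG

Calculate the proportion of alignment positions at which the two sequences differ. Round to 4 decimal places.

Differing sites — 4:C/A; 13:G/T; 16:T/A; 20:G/C; 25:A/G; 26:T/A; 40:G/A.
There are 7 differences over 41 sites, so p = 7/41 = 0.1707.

0.1707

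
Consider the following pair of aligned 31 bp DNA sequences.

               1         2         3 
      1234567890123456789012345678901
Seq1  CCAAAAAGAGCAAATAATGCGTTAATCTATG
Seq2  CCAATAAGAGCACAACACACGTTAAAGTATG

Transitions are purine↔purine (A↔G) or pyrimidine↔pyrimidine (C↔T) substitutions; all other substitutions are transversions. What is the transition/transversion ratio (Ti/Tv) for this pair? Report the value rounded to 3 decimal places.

Differing sites — 5:A/T (Tv); 13:A/C (Tv); 15:T/A (Tv); 16:A/C (Tv); 18:T/C (Ti); 19:G/A (Ti); 26:T/A (Tv); 27:C/G (Tv).
Of the 8 differences, 2 transitions and 6 transversions, so Ti/Tv = 2/6 = 0.333.

0.333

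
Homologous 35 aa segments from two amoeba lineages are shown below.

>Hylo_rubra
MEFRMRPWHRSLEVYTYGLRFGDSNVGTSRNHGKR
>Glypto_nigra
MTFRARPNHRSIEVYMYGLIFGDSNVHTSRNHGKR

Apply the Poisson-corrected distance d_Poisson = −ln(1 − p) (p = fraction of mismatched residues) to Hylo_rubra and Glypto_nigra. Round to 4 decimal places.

0.2231

Mismatches occur at site 2 (E→T), site 5 (M→A), site 8 (W→N), site 12 (L→I), site 16 (T→M), site 20 (R→I), site 27 (G→H).
p = 7/35 = 0.200000.
d = −ln(1 − 0.200000) = −ln(0.800000) = 0.2231.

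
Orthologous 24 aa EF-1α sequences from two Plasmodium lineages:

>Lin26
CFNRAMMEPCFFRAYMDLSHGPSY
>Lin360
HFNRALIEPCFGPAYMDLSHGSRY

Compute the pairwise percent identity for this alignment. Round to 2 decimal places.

70.83%

Mismatches occur at site 1 (C/H), site 6 (M/L), site 7 (M/I), site 12 (F/G), site 13 (R/P), site 22 (P/S), site 23 (S/R).
17 of the 24 sites match, so the percent identity is 17/24 × 100 = 70.83%.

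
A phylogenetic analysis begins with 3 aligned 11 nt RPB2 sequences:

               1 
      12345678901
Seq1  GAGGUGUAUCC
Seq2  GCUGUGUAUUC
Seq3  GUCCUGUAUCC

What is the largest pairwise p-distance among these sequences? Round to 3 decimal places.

Pairwise Hamming distances:
  Seq1 vs Seq2: 3
  Seq1 vs Seq3: 3
  Seq2 vs Seq3: 4
The largest is 4 mismatches, between Seq2 and Seq3; p = 4/11 = 0.364.

0.364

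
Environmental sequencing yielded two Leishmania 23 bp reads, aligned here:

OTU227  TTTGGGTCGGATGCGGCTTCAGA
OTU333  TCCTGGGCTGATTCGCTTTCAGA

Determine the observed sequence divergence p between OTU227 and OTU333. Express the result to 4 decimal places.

0.3478

Mismatches occur at site 2 (T→C), site 3 (T→C), site 4 (G→T), site 7 (T→G), site 9 (G→T), site 13 (G→T), site 16 (G→C), site 17 (C→T).
There are 8 differences over 23 sites, so p = 8/23 = 0.3478.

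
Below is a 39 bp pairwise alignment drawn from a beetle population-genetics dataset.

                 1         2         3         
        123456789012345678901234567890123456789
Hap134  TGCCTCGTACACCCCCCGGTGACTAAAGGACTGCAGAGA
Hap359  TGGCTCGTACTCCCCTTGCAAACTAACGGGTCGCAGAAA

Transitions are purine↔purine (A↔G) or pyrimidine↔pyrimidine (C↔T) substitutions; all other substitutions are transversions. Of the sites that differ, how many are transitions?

7

Differing sites — 3:C/G (Tv); 11:A/T (Tv); 16:C/T (Ti); 17:C/T (Ti); 19:G/C (Tv); 20:T/A (Tv); 21:G/A (Ti); 27:A/C (Tv); 30:A/G (Ti); 31:C/T (Ti); 32:T/C (Ti); 38:G/A (Ti).
Of the 12 differences, 7 transitions and 5 transversions, so the answer is 7.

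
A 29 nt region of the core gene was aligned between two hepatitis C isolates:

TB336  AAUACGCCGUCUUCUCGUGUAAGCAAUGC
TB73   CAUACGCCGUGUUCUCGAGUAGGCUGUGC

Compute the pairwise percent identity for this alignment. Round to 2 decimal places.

79.31%

Mismatches occur at site 1 (A↔C), site 11 (C↔G), site 18 (U↔A), site 22 (A↔G), site 25 (A↔U), site 26 (A↔G).
23 of the 29 sites match, so the percent identity is 23/29 × 100 = 79.31%.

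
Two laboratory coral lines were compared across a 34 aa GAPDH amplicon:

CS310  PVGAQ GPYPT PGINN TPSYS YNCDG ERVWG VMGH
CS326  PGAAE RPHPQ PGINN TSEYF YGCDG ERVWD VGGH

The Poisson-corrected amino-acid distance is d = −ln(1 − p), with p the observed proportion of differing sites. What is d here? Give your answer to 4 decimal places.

0.4353

Differing sites — 2:V/G; 3:G/A; 5:Q/E; 6:G/R; 8:Y/H; 10:T/Q; 17:P/S; 18:S/E; 20:S/F; 22:N/G; 30:G/D; 32:M/G.
p = 12/34 = 0.352941.
d = −ln(1 − 0.352941) = −ln(0.647059) = 0.4353.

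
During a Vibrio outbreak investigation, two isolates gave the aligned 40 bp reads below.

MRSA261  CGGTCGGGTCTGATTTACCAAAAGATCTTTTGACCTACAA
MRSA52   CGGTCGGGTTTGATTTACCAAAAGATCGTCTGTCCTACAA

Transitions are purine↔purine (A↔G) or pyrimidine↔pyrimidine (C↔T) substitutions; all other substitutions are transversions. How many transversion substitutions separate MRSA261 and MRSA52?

Differing sites — 10:C/T (Ti); 28:T/G (Tv); 30:T/C (Ti); 33:A/T (Tv).
Of the 4 differences, 2 transitions and 2 transversions, so the answer is 2.

2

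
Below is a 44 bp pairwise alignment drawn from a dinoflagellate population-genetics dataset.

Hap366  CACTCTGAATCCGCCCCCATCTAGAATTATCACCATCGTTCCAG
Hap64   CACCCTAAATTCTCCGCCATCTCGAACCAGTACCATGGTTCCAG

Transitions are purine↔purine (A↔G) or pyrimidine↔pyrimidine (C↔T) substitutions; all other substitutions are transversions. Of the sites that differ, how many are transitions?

6

Differing sites — 4:T/C (Ti); 7:G/A (Ti); 11:C/T (Ti); 13:G/T (Tv); 16:C/G (Tv); 23:A/C (Tv); 27:T/C (Ti); 28:T/C (Ti); 30:T/G (Tv); 31:C/T (Ti); 37:C/G (Tv).
Of the 11 differences, 6 transitions and 5 transversions, so the answer is 6.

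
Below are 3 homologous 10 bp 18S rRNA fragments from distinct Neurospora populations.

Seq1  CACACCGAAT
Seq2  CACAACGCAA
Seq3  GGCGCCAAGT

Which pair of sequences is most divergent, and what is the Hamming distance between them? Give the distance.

Pairwise Hamming distances:
  Seq1 vs Seq2: 3
  Seq1 vs Seq3: 5
  Seq2 vs Seq3: 8
The largest is 8, between Seq2 and Seq3.

8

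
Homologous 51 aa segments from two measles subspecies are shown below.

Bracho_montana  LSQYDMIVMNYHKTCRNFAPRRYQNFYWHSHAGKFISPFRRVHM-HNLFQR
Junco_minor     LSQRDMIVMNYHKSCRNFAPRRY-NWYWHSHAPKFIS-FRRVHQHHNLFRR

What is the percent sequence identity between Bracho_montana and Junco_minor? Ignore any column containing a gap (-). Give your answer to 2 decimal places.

87.50%

Excluding the 3 gap columns leaves 48 comparable sites.
Mismatches occur at site 4 (Y→R), site 14 (T→S), site 26 (F→W), site 33 (G→P), site 44 (M→Q), site 50 (Q→R).
42 of the 48 comparable sites match, so the percent identity is 42/48 × 100 = 87.50%.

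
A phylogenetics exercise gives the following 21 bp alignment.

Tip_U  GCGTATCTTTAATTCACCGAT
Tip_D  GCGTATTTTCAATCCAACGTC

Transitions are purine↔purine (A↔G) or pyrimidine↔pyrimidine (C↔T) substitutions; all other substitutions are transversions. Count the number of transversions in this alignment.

Differing sites — 7:C/T (Ti); 10:T/C (Ti); 14:T/C (Ti); 17:C/A (Tv); 20:A/T (Tv); 21:T/C (Ti).
Of the 6 differences, 4 transitions and 2 transversions, so the answer is 2.

2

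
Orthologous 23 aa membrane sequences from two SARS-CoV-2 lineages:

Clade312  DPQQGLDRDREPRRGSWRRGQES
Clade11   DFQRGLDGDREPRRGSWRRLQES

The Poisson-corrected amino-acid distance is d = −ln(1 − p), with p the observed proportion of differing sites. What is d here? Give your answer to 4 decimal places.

The sequences differ at positions 2 (P/F), 4 (Q/R), 8 (R/G), 20 (G/L).
p = 4/23 = 0.173913.
d = −ln(1 − 0.173913) = −ln(0.826087) = 0.1911.

0.1911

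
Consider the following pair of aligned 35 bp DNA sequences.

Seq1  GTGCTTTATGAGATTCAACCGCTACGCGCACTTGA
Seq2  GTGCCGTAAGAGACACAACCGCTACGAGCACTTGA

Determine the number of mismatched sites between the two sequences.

6

Differing sites — 5:T/C; 6:T/G; 9:T/A; 14:T/C; 15:T/A; 27:C/A.
That gives 6 mismatches out of 35 aligned sites, so the Hamming distance is 6.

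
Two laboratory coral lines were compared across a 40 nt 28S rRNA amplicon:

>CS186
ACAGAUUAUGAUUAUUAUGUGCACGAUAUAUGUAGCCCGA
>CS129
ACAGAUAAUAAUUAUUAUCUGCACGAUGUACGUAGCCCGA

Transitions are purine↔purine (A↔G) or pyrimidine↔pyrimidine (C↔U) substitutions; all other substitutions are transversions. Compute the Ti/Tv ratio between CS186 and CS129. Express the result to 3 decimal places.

The sequences differ at positions 7 (U/A, transversion), 10 (G/A, transition), 19 (G/C, transversion), 28 (A/G, transition), 31 (U/C, transition).
Of the 5 differences, 3 transitions and 2 transversions, so Ti/Tv = 3/2 = 1.500.

1.500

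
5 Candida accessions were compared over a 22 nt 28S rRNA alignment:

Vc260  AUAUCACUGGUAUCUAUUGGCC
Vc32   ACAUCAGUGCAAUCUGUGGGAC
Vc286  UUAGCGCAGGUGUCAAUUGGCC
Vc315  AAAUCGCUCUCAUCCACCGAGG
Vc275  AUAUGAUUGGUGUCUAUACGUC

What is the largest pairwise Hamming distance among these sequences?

15

Pairwise Hamming distances:
  Vc260 vs Vc32: 7
  Vc260 vs Vc286: 6
  Vc260 vs Vc315: 11
  Vc260 vs Vc275: 6
  Vc32 vs Vc286: 13
  Vc32 vs Vc315: 13
  Vc32 vs Vc275: 10
  Vc286 vs Vc315: 14
  Vc286 vs Vc275: 10
  Vc315 vs Vc275: 15
The largest is 15, between Vc315 and Vc275.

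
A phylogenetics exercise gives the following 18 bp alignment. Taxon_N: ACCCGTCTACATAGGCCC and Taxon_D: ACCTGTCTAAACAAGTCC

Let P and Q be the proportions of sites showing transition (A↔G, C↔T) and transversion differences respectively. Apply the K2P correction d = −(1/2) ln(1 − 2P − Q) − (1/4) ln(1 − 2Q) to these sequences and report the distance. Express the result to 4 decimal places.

0.3760

The sequences differ at positions 4 (C/T, transition), 10 (C/A, transversion), 12 (T/C, transition), 14 (G/A, transition), 16 (C/T, transition).
Of the 5 differences, 4 transitions and 1 transversion over 18 sites: P = 4/18 = 0.222222, Q = 1/18 = 0.055556.
d = −0.5·ln(0.500000) − 0.25·ln(0.888888) = −0.5·(-0.693147) − 0.25·(-0.117784) = 0.3760.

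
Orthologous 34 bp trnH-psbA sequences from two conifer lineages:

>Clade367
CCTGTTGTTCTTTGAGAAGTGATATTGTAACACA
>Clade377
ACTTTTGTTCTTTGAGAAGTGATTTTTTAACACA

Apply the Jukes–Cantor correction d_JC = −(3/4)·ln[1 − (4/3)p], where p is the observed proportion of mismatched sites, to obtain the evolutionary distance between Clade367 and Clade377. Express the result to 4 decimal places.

0.1280

Mismatches occur at site 1 (C/A), site 4 (G/T), site 24 (A/T), site 27 (G/T).
p = 4/34 = 0.117647.
d = −0.75 · ln(1 − (4/3)·0.117647) = −0.75 · ln(0.843137) = −0.75 · (-0.170626) = 0.1280.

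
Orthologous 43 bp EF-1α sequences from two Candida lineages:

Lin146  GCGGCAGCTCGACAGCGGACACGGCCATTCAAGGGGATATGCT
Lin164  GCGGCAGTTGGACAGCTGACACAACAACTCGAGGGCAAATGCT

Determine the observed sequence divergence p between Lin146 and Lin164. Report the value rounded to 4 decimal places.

0.2326

Differing sites — 8:C/T; 10:C/G; 17:G/T; 23:G/A; 24:G/A; 26:C/A; 28:T/C; 31:A/G; 36:G/C; 38:T/A.
There are 10 differences over 43 sites, so p = 10/43 = 0.2326.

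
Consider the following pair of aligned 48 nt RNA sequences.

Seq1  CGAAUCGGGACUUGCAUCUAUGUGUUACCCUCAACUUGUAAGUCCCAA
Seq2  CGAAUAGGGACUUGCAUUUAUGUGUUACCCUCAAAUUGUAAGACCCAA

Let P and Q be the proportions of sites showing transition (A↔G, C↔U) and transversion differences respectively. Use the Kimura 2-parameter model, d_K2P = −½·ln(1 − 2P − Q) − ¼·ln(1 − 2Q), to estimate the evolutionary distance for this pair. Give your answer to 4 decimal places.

0.0884

Mismatches occur at site 6 (C↔A, transversion), site 18 (C↔U, transition), site 35 (C↔A, transversion), site 43 (U↔A, transversion).
Of the 4 differences, 1 transition and 3 transversions over 48 sites: P = 1/48 = 0.020833, Q = 3/48 = 0.062500.
d = −0.5·ln(0.895834) − 0.25·ln(0.875000) = −0.5·(-0.110000) − 0.25·(-0.133531) = 0.0884.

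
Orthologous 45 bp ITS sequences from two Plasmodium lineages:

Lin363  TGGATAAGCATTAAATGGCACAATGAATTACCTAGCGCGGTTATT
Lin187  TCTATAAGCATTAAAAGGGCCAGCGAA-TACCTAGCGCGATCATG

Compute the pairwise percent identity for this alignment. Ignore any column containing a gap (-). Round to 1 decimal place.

77.3%

Excluding the 1 gap column leaves 44 comparable sites.
Differing sites — 2:G/C; 3:G/T; 16:T/A; 19:C/G; 20:A/C; 23:A/G; 24:T/C; 40:G/A; 42:T/C; 45:T/G.
34 of the 44 comparable sites match, so the percent identity is 34/44 × 100 = 77.3%.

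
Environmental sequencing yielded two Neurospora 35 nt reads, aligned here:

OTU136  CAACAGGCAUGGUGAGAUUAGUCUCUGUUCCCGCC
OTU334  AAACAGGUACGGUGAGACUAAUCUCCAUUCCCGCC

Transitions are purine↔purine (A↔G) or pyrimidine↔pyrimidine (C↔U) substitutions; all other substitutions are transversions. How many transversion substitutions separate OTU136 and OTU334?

1

Differing sites — 1:C/A (Tv); 8:C/U (Ti); 10:U/C (Ti); 18:U/C (Ti); 21:G/A (Ti); 26:U/C (Ti); 27:G/A (Ti).
Of the 7 differences, 6 transitions and 1 transversion, so the answer is 1.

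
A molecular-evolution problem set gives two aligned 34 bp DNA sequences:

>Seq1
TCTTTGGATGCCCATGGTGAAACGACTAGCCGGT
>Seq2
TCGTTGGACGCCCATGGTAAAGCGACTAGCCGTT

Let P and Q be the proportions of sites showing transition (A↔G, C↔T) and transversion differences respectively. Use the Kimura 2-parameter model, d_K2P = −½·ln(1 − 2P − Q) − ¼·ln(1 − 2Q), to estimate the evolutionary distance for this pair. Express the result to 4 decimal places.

The sequences differ at positions 3 (T/G, transversion), 9 (T/C, transition), 19 (G/A, transition), 22 (A/G, transition), 33 (G/T, transversion).
Of the 5 differences, 3 transitions and 2 transversions over 34 sites: P = 3/34 = 0.088235, Q = 2/34 = 0.058824.
d = −0.5·ln(0.764706) − 0.25·ln(0.882352) = −0.5·(-0.268264) − 0.25·(-0.125164) = 0.1654.

0.1654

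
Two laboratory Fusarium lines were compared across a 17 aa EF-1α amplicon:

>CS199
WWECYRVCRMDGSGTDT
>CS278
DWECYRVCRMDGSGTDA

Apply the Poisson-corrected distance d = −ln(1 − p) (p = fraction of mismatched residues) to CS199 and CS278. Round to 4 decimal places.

0.1252

Differing sites — 1:W/D; 17:T/A.
p = 2/17 = 0.117647.
d = −ln(1 − 0.117647) = −ln(0.882353) = 0.1252.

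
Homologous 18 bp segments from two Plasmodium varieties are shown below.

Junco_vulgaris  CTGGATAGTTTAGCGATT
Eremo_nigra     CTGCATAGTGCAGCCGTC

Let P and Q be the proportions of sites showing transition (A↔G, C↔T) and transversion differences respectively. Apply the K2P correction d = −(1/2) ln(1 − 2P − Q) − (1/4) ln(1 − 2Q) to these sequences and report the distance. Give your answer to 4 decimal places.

0.4479

Mismatches occur at site 4 (G/C, transversion), site 10 (T/G, transversion), site 11 (T/C, transition), site 15 (G/C, transversion), site 16 (A/G, transition), site 18 (T/C, transition).
Of the 6 differences, 3 transitions and 3 transversions over 18 sites: P = 3/18 = 0.166667, Q = 3/18 = 0.166667.
d = −0.5·ln(0.499999) − 0.25·ln(0.666666) = −0.5·(-0.693149) − 0.25·(-0.405466) = 0.4479.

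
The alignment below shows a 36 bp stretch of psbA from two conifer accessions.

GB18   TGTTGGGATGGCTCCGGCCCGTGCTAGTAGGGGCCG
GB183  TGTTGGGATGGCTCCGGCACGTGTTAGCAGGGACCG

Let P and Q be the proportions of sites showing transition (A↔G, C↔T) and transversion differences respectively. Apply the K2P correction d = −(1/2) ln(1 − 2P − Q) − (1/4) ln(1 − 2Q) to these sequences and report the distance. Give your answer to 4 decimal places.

Mismatches occur at site 19 (C↔A, transversion), site 24 (C↔T, transition), site 28 (T↔C, transition), site 33 (G↔A, transition).
Of the 4 differences, 3 transitions and 1 transversion over 36 sites: P = 3/36 = 0.083333, Q = 1/36 = 0.027778.
d = −0.5·ln(0.805556) − 0.25·ln(0.944444) = −0.5·(-0.216223) − 0.25·(-0.057159) = 0.1224.

0.1224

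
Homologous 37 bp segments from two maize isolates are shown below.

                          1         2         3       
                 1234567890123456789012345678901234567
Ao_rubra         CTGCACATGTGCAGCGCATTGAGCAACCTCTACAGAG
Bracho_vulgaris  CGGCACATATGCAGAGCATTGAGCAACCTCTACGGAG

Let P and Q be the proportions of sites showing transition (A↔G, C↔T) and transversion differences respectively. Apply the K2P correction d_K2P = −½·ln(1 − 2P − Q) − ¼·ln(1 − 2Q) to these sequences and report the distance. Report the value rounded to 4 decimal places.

Mismatches occur at site 2 (T/G, transversion), site 9 (G/A, transition), site 15 (C/A, transversion), site 34 (A/G, transition).
Of the 4 differences, 2 transitions and 2 transversions over 37 sites: P = 2/37 = 0.054054, Q = 2/37 = 0.054054.
d = −0.5·ln(0.837838) − 0.25·ln(0.891892) = −0.5·(-0.176931) − 0.25·(-0.114410) = 0.1171.

0.1171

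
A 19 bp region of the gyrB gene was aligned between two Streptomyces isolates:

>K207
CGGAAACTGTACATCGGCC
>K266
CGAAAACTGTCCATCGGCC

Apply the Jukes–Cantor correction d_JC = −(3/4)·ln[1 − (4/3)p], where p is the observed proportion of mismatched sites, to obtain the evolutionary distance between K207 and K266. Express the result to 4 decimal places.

0.1134

Mismatches occur at site 3 (G↔A), site 11 (A↔C).
p = 2/19 = 0.105263.
d = −0.75 · ln(1 − (4/3)·0.105263) = −0.75 · ln(0.859649) = −0.75 · (-0.151231) = 0.1134.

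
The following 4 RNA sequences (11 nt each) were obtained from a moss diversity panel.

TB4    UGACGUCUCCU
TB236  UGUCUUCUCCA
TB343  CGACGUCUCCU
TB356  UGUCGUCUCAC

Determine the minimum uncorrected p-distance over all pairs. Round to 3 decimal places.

0.091

Pairwise Hamming distances:
  TB4 vs TB236: 3
  TB4 vs TB343: 1
  TB4 vs TB356: 3
  TB236 vs TB343: 4
  TB236 vs TB356: 3
  TB343 vs TB356: 4
The smallest is 1 mismatch, between TB4 and TB343; p = 1/11 = 0.091.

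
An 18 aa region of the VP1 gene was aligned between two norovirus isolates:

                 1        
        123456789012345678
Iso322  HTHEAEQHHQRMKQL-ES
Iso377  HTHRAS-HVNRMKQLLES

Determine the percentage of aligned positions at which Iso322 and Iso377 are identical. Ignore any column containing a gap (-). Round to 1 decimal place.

Excluding the 2 gap columns leaves 16 comparable sites.
The sequences differ at positions 4 (E/R), 6 (E/S), 9 (H/V), 10 (Q/N).
12 of the 16 comparable sites match, so the percent identity is 12/16 × 100 = 75.0%.

75.0%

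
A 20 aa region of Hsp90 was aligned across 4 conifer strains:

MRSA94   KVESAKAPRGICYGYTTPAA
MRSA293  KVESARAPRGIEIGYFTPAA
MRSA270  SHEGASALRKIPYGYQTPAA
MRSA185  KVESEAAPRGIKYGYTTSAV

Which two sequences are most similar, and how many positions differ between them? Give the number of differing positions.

Pairwise Hamming distances:
  MRSA94 vs MRSA293: 4
  MRSA94 vs MRSA270: 8
  MRSA94 vs MRSA185: 5
  MRSA293 vs MRSA270: 9
  MRSA293 vs MRSA185: 7
  MRSA270 vs MRSA185: 11
The smallest is 4, between MRSA94 and MRSA293.

4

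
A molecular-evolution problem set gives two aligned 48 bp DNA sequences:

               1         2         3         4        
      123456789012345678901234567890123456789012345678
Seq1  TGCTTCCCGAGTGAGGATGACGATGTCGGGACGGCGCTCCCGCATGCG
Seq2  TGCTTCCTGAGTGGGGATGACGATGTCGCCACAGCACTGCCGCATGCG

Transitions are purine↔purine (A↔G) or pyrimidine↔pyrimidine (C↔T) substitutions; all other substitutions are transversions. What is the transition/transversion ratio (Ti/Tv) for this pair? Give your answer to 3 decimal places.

Mismatches occur at site 8 (C→T, transition), site 14 (A→G, transition), site 29 (G→C, transversion), site 30 (G→C, transversion), site 33 (G→A, transition), site 36 (G→A, transition), site 39 (C→G, transversion).
Of the 7 differences, 4 transitions and 3 transversions, so Ti/Tv = 4/3 = 1.333.

1.333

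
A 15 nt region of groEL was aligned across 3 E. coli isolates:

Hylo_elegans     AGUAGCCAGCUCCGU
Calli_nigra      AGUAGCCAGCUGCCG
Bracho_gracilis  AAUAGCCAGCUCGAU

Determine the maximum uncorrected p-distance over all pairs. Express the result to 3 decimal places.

0.333

Pairwise Hamming distances:
  Hylo_elegans vs Calli_nigra: 3
  Hylo_elegans vs Bracho_gracilis: 3
  Calli_nigra vs Bracho_gracilis: 5
The largest is 5 mismatches, between Calli_nigra and Bracho_gracilis; p = 5/15 = 0.333.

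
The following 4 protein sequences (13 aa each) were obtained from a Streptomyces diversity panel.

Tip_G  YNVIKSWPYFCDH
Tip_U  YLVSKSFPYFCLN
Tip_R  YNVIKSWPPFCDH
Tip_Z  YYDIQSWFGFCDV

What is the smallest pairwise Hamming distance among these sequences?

1

Pairwise Hamming distances:
  Tip_G vs Tip_U: 5
  Tip_G vs Tip_R: 1
  Tip_G vs Tip_Z: 6
  Tip_U vs Tip_R: 6
  Tip_U vs Tip_Z: 9
  Tip_R vs Tip_Z: 6
The smallest is 1, between Tip_G and Tip_R.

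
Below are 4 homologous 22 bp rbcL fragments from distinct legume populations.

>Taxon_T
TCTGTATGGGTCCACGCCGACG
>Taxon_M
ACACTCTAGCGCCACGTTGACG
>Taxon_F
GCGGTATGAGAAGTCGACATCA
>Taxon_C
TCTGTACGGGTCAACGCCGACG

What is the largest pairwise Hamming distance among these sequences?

16

Pairwise Hamming distances:
  Taxon_T vs Taxon_M: 9
  Taxon_T vs Taxon_F: 11
  Taxon_T vs Taxon_C: 2
  Taxon_M vs Taxon_F: 16
  Taxon_M vs Taxon_C: 11
  Taxon_F vs Taxon_C: 12
The largest is 16, between Taxon_M and Taxon_F.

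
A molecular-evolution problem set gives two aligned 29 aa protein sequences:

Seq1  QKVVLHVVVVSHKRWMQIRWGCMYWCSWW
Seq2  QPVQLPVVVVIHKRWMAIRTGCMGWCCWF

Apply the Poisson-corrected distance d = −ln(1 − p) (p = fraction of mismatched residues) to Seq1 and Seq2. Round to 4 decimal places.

Differing sites — 2:K/P; 4:V/Q; 6:H/P; 11:S/I; 17:Q/A; 20:W/T; 24:Y/G; 27:S/C; 29:W/F.
p = 9/29 = 0.310345.
d = −ln(1 − 0.310345) = −ln(0.689655) = 0.3716.

0.3716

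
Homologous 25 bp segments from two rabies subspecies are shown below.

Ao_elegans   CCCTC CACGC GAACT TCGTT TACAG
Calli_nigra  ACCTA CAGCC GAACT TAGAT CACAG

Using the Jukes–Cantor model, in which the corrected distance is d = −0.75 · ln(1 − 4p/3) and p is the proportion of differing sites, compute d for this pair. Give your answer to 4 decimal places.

0.3505

Differing sites — 1:C/A; 5:C/A; 8:C/G; 9:G/C; 17:C/A; 19:T/A; 21:T/C.
p = 7/25 = 0.280000.
d = −0.75 · ln(1 − (4/3)·0.280000) = −0.75 · ln(0.626667) = −0.75 · (-0.467340) = 0.3505.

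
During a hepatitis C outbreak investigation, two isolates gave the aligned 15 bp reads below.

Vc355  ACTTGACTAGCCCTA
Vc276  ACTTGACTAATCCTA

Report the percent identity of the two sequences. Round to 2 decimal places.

86.67%

The sequences differ at positions 10 (G/A), 11 (C/T).
13 of the 15 sites match, so the percent identity is 13/15 × 100 = 86.67%.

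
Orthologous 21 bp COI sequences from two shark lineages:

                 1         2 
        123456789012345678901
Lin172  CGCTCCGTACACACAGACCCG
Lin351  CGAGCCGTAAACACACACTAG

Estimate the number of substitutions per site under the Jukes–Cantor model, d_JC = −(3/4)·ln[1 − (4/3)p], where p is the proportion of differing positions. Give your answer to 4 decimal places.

0.3597

The sequences differ at positions 3 (C/A), 4 (T/G), 10 (C/A), 16 (G/C), 19 (C/T), 20 (C/A).
p = 6/21 = 0.285714.
d = −0.75 · ln(1 − (4/3)·0.285714) = −0.75 · ln(0.619048) = −0.75 · (-0.479572) = 0.3597.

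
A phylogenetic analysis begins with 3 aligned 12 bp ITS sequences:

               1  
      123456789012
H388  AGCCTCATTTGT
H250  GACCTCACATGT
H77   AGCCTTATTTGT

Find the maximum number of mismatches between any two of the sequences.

5

Pairwise Hamming distances:
  H388 vs H250: 4
  H388 vs H77: 1
  H250 vs H77: 5
The largest is 5, between H250 and H77.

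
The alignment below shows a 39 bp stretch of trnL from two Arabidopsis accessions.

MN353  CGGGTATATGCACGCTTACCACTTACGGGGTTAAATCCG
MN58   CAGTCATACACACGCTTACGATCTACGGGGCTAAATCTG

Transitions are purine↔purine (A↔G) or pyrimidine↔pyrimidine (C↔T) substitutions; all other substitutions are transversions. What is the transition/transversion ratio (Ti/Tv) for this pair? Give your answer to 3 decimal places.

4.000

Mismatches occur at site 2 (G/A, transition), site 4 (G/T, transversion), site 5 (T/C, transition), site 9 (T/C, transition), site 10 (G/A, transition), site 20 (C/G, transversion), site 22 (C/T, transition), site 23 (T/C, transition), site 31 (T/C, transition), site 38 (C/T, transition).
Of the 10 differences, 8 transitions and 2 transversions, so Ti/Tv = 8/2 = 4.000.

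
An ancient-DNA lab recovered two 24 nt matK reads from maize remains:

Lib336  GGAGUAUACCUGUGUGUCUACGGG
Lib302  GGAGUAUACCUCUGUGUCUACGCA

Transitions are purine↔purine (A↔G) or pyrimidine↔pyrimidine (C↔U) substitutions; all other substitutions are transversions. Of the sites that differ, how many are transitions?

The sequences differ at positions 12 (G/C, transversion), 23 (G/C, transversion), 24 (G/A, transition).
Of the 3 differences, 1 transition and 2 transversions, so the answer is 1.

1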